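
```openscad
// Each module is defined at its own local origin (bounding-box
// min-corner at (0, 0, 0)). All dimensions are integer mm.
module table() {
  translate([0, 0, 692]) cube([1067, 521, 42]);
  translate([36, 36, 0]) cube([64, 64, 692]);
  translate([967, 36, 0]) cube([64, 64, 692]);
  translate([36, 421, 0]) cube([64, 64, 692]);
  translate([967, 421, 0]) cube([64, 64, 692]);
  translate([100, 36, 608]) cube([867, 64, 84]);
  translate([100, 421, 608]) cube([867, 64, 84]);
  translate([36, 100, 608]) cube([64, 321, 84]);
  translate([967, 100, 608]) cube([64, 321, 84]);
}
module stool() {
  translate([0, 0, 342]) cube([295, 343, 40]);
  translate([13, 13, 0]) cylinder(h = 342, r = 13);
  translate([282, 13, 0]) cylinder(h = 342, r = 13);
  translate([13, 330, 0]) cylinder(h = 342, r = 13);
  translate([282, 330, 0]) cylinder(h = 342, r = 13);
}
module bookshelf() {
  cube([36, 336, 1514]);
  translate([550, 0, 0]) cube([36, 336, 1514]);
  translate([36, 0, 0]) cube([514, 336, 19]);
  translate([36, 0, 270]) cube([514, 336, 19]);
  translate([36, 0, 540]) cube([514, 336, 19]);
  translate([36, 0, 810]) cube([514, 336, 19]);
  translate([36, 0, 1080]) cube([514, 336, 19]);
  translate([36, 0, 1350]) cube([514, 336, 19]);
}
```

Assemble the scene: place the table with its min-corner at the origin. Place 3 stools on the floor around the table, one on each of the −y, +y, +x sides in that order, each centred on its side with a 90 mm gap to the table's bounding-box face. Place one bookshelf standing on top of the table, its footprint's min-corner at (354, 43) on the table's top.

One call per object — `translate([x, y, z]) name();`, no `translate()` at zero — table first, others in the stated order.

table();
translate([386, -433, 0]) stool();
translate([386, 611, 0]) stool();
translate([1157, 89, 0]) stool();
translate([354, 43, 734]) bookshelf();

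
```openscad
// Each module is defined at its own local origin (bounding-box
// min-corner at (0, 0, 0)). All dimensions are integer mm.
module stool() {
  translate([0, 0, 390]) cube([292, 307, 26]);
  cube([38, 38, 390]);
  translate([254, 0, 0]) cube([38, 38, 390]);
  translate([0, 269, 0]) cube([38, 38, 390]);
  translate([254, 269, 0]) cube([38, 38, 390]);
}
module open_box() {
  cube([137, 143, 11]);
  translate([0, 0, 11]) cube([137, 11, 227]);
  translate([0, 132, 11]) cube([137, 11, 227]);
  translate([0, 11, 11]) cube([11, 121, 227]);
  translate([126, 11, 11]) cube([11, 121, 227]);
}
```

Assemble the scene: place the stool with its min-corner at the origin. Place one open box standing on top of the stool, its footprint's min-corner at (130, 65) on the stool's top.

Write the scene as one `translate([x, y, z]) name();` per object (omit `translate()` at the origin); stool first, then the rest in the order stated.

stool();
translate([130, 65, 416]) open_box();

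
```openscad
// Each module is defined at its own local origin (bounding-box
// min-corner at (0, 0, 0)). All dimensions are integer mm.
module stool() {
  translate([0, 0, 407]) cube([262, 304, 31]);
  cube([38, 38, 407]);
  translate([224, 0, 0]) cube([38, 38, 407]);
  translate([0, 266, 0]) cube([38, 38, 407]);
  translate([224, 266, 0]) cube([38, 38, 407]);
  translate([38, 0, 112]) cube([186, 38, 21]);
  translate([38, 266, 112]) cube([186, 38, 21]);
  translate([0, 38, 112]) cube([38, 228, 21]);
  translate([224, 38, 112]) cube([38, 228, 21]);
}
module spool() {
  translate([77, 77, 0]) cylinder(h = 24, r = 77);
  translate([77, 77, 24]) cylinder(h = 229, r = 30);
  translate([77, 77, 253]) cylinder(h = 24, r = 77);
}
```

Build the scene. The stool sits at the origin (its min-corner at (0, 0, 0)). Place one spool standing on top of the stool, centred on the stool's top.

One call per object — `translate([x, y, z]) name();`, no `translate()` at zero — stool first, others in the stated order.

stool();
translate([54, 75, 438]) spool();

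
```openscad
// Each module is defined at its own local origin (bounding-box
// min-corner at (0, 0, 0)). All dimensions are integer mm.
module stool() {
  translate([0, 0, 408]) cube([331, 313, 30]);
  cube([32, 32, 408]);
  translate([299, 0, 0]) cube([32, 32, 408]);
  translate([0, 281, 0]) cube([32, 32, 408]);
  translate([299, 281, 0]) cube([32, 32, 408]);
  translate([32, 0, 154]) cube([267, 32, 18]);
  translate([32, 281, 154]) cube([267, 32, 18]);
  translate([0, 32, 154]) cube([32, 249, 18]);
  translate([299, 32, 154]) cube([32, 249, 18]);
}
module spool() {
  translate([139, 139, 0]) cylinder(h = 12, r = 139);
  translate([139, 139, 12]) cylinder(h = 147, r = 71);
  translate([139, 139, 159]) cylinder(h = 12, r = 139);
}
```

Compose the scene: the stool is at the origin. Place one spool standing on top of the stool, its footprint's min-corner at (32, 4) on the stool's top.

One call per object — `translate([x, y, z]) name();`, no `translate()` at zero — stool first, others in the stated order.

stool();
translate([32, 4, 438]) spool();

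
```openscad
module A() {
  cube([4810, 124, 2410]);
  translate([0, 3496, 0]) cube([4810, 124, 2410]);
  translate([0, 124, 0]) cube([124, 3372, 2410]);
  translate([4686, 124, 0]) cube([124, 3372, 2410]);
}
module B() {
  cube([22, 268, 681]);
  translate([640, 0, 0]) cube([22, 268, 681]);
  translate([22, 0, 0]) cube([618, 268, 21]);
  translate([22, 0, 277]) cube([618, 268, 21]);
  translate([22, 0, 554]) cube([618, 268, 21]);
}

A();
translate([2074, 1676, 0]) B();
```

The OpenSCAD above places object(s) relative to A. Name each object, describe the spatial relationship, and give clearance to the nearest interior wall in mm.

Clearances: x = 1950, y = 1552; minimum 1552 mm.

A is a house frame. B is a bookshelf. The bookshelf sits inside the house frame, centred. The clearance to the nearest interior wall is 1552 mm.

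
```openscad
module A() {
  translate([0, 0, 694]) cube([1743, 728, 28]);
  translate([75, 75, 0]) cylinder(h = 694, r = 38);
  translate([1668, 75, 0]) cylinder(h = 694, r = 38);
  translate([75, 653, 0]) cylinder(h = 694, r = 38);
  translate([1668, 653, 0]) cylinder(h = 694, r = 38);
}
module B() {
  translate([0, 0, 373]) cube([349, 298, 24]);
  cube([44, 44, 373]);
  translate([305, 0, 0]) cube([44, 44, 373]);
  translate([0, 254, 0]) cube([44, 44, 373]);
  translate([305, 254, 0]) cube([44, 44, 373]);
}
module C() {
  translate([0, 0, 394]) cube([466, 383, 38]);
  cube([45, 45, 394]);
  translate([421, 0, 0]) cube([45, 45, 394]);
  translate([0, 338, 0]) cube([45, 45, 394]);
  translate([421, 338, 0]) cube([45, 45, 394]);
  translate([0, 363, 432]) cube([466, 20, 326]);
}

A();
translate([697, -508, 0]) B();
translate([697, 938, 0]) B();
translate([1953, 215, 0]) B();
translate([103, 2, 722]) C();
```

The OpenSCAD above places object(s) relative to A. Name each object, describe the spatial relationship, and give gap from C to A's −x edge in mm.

The chair's min-x is at 103; the table's min-x is 0; gap = 103 mm.

A is a table. B is a stool. C is a chair. Three stools sit around the table at the −y, +y, +x sides. The chair is on top of the table. The gap from the chair to the table's −x edge is 103 mm.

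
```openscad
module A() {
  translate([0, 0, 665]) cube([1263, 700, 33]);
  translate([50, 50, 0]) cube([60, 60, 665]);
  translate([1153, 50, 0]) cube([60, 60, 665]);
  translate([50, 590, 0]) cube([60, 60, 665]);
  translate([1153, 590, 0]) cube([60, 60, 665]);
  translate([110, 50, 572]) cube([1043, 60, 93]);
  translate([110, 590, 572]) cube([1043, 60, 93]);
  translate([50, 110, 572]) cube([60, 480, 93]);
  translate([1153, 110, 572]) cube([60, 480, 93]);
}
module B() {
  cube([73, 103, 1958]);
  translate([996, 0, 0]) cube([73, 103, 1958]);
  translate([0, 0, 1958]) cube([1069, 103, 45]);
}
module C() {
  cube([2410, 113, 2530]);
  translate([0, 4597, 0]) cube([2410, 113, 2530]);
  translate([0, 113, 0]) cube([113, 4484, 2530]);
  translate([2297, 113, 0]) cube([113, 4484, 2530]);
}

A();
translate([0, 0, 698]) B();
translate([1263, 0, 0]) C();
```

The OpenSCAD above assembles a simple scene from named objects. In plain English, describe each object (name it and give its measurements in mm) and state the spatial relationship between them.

A is a rectangular dining table. The top is 1263×700×33 mm with its upper surface at z = 698 mm. It stands on four 60×60 mm square legs, each inset 50 mm from the nearest pair of top edges, running from the floor to the underside of the top. Four apron rails, 60 mm thick and 93 mm tall, run between adjacent legs with their top edges flush with the underside of the top and their outer faces flush with the legs' outer faces.

B is a door frame. The clear opening is 923 mm wide and 1958 mm high. Two 73 mm wide jambs, 103 mm deep, stand either side of the opening from the floor to the top of the opening. A 45 mm thick head sits across the top of both jambs, spanning the full outside width of the frame.

C is a box-shaped house frame (walls only): outside footprint 2410×4710 mm, wall height 2530 mm, wall thickness 113 mm. The two y-facing walls run the full x-width; the two x-facing walls fit between the inner faces of the y-facing walls.

The door frame is on top of the table. The house frame is against the table's +x side, with their −y faces flush.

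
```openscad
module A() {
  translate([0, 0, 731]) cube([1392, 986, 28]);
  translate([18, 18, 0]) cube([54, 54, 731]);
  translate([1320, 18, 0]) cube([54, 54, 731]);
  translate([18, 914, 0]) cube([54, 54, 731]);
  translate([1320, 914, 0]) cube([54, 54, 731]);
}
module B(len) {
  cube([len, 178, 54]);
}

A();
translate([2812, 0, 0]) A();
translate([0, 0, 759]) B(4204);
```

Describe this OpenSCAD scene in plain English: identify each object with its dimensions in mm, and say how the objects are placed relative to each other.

A is a table with a 1392×986 mm rectangular top, 28 mm thick, top surface at z = 759 mm, supported by four 54×54 mm square legs, each inset 18 mm from the nearest pair of top edges, running from the floor.

B is a rectangular beam 4204 mm long (x), 178 mm deep (y), 54 mm thick (z).

The beam spans the tops of two tables placed 1420 mm apart, resting at z = 759 mm.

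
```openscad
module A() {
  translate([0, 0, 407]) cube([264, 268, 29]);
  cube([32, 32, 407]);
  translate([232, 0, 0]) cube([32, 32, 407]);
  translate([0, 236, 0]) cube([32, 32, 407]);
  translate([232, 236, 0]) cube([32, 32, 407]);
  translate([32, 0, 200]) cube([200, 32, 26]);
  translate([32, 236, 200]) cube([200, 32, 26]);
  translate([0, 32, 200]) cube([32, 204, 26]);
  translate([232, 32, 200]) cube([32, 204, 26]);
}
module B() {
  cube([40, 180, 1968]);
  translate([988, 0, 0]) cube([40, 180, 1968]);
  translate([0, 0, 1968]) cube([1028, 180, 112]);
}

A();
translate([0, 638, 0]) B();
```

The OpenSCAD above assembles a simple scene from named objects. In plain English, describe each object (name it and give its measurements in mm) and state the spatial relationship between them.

A is a simple wooden stool: a rectangular seat 264 mm (x) by 268 mm (y), 29 mm thick, top face at z = 436 mm, on four square legs, each 32×32 mm in cross-section. The legs rest on z = 0, each flush with a corner of the seat. Four stretchers, 32 mm wide and 26 mm tall, connect adjacent legs with their undersides at z = 200 mm, each running between the inner faces of the legs it joins and aligned with the legs' outer faces on the other axis.

B is a rectangular door frame: two vertical jambs of 40×180 mm section, 1968 mm tall, with a clear opening 948 mm wide between their inner faces. A header 112 mm tall and 180 mm deep lies on top of the jambs and spans the full outside width.

The door frame is on the floor beside the stool on its +y side.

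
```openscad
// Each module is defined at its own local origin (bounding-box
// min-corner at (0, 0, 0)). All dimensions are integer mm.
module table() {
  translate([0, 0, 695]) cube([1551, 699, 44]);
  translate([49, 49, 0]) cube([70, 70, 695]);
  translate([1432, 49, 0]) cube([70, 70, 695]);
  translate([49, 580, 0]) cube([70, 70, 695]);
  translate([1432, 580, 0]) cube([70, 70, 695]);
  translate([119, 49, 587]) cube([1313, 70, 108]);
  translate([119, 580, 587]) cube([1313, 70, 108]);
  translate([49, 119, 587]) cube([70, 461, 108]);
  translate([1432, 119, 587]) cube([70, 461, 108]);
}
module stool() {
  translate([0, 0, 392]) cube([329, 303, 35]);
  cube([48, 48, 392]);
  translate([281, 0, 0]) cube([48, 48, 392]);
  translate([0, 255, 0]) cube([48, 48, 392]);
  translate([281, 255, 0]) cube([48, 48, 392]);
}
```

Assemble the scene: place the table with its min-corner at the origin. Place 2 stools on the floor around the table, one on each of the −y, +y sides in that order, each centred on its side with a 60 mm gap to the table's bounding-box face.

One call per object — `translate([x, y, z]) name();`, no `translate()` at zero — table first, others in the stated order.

table();
translate([611, -363, 0]) stool();
translate([611, 759, 0]) stool();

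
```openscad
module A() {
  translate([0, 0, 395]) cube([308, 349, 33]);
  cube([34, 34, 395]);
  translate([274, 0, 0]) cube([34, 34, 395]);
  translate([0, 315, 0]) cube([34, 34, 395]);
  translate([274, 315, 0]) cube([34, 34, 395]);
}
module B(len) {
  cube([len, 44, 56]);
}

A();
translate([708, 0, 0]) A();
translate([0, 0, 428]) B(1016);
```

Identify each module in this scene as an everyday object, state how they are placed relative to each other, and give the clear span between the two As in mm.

Second stool starts at x = 708; first ends at x = 308; clear span = 708 − 308 = 400 mm.

A is a stool. B is a beam. A beam spans the tops of two stools. The clear span between the two stools is 400 mm.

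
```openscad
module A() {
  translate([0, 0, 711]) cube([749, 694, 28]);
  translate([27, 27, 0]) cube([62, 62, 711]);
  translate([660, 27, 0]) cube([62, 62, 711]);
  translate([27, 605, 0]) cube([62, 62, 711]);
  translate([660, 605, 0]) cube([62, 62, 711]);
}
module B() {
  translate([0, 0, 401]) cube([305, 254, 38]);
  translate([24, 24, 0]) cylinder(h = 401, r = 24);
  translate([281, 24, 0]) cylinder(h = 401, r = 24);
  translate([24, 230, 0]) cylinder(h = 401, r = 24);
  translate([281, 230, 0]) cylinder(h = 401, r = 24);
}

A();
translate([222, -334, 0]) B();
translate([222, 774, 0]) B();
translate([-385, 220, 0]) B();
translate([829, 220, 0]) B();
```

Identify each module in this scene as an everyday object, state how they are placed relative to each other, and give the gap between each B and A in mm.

Each stool's nearest face is 80 mm from the table's bounding box.

A is a table. B is a stool. Four stools sit around the table at the −y, +y, −x, +x sides. The gap between each stool and the table is 80 mm.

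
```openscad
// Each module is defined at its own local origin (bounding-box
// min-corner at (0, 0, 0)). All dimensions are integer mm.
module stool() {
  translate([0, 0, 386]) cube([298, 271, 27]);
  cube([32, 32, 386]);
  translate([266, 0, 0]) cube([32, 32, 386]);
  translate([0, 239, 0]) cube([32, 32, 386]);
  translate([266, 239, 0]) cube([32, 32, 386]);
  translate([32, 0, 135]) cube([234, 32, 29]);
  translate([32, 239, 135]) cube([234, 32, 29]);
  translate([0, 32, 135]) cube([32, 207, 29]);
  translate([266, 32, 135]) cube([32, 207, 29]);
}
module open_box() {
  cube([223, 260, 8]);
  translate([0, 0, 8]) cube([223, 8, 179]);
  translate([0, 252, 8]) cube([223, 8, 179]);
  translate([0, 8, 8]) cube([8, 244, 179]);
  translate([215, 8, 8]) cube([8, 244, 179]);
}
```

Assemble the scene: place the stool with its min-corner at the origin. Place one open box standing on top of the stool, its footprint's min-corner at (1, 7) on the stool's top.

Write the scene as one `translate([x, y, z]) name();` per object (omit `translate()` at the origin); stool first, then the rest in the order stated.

stool();
translate([1, 7, 413]) open_box();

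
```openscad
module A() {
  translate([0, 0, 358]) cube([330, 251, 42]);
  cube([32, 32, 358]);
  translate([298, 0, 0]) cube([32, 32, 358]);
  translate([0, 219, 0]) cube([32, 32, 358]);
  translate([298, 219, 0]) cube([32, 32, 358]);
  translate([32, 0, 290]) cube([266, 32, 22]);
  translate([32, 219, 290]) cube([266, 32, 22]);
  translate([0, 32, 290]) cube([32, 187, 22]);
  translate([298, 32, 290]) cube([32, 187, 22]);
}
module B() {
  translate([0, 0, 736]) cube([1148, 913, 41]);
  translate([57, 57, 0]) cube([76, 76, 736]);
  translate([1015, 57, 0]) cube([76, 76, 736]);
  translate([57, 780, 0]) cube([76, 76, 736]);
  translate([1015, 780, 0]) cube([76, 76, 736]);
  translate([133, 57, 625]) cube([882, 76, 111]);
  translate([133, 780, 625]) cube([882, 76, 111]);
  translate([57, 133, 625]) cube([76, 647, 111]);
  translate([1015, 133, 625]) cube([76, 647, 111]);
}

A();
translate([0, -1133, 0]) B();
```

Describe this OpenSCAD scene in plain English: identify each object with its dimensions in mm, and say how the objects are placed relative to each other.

A is a four-legged stool. The seat is 330×251 mm, 42 mm thick, top at z = 400 mm. It stands on four square legs, each 32×32 mm in cross-section, from z = 0 to the seat underside, each flush with a corner of the seat. Four stretchers, 32 mm wide and 22 mm tall, connect adjacent legs with their undersides at z = 290 mm, each running between the inner faces of the legs it joins and aligned with the legs' outer faces on the other axis.

B is a rectangular dining table. The top is 1148×913×41 mm with its upper surface at z = 777 mm. It stands on four 76×76 mm square legs, each inset 57 mm from the nearest pair of top edges, running from the floor to the underside of the top. Four apron rails, 76 mm thick and 111 mm tall, run between adjacent legs with their top edges flush with the underside of the top and their outer faces flush with the legs' outer faces.

The table is on the floor beside the stool on its −y side.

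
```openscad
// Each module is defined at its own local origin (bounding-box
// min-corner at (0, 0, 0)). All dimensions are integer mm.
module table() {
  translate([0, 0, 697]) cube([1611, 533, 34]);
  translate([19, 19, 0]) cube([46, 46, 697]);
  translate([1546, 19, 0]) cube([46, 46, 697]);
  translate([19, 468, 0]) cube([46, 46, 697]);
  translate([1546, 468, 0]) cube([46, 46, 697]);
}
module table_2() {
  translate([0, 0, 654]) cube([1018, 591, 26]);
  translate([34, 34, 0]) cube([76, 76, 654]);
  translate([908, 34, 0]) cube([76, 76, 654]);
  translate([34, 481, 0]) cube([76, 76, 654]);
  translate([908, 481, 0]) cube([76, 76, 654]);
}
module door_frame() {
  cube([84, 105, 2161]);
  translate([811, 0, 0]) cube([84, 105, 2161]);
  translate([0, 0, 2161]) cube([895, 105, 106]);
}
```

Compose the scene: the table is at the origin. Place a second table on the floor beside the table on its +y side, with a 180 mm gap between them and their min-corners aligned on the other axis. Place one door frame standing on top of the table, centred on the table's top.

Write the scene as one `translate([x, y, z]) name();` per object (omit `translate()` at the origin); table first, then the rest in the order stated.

table();
translate([0, 713, 0]) table_2();
translate([358, 214, 731]) door_frame();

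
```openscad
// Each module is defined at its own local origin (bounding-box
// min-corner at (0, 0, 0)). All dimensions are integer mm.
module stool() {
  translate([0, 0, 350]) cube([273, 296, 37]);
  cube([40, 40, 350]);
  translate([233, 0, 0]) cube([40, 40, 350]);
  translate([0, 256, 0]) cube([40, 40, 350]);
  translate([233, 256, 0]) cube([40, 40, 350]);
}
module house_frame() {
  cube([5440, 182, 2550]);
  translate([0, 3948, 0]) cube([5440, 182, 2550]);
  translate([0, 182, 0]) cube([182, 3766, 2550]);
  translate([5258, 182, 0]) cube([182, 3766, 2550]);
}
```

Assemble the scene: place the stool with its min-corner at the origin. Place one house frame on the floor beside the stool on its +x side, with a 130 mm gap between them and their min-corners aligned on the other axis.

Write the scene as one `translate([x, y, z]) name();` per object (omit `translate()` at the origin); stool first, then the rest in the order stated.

stool();
translate([403, 0, 0]) house_frame();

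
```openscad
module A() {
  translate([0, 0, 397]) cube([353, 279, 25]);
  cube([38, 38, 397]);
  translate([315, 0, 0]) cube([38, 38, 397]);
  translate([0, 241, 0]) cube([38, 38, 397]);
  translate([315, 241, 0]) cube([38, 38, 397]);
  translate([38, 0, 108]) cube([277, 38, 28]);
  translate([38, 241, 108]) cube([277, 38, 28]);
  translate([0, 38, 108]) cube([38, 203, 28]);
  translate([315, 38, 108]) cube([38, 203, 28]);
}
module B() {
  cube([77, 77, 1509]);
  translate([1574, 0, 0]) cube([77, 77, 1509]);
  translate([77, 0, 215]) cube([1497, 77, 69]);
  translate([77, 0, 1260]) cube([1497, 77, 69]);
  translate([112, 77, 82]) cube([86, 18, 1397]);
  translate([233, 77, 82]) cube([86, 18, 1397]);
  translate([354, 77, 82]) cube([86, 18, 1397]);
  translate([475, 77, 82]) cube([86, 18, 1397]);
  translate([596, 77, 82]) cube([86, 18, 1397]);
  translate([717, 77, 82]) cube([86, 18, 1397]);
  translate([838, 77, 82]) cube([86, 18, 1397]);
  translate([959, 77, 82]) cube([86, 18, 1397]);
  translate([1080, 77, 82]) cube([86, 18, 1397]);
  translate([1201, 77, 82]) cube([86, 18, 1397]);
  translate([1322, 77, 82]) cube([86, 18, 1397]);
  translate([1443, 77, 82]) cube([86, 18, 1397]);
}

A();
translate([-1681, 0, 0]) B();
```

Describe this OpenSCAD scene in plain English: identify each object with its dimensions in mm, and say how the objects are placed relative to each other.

A is a four-legged stool. The seat is a 353×279×25 mm slab whose top surface is at z = 422 mm; four square legs, each 38×38 mm in cross-section, run from the floor (z = 0) to the underside of the seat, each flush with a corner of the seat. Four stretchers, 38 mm wide and 28 mm tall, connect adjacent legs with their undersides at z = 108 mm, each running between the inner faces of the legs it joins and aligned with the legs' outer faces on the other axis.

B is a fence section. Two 77×77 mm posts, 1509 mm tall, stand on the floor with a clear span of 1497 mm between their inner faces. Two horizontal rails of 77×69 mm section span the gap between the posts with their undersides at z = 215 mm and z = 1260 mm, flush with the posts' −y face. 12 pickets, each 86 mm wide, 18 mm thick and 1397 mm tall, are fixed to the +y face of the rails with their bottoms at z = 82 mm, evenly spaced across the span with equal gaps (rounded down to the nearest mm) at the −x end and between each pair — any rounding remainder accumulates at the +x end.

The fence section is on the floor beside the stool on its −x side.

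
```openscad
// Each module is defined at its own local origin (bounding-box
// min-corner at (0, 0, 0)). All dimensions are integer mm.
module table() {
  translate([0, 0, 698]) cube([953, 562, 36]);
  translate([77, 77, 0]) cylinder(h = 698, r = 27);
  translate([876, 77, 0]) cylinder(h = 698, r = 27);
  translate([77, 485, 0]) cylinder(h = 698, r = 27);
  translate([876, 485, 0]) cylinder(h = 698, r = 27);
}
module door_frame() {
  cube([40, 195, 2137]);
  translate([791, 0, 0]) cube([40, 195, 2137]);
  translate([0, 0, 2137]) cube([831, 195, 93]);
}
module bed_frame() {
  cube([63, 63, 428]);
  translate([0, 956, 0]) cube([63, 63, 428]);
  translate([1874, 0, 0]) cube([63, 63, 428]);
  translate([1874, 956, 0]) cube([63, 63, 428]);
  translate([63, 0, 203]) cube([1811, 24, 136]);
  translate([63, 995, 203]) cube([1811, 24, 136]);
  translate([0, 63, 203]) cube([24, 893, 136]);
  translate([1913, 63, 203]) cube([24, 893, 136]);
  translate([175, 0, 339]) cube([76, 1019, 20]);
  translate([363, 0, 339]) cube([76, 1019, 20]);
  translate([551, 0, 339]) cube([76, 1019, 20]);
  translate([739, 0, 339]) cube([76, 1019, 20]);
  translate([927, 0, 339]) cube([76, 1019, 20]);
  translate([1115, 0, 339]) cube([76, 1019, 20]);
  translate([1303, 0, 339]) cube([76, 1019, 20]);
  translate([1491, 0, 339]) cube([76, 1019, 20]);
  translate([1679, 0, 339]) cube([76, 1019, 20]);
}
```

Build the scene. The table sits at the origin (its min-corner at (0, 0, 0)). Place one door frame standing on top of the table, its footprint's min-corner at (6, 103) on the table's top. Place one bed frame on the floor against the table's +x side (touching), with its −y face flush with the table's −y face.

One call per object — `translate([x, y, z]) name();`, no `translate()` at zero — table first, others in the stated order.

table();
translate([6, 103, 734]) door_frame();
translate([953, 0, 0]) bed_frame();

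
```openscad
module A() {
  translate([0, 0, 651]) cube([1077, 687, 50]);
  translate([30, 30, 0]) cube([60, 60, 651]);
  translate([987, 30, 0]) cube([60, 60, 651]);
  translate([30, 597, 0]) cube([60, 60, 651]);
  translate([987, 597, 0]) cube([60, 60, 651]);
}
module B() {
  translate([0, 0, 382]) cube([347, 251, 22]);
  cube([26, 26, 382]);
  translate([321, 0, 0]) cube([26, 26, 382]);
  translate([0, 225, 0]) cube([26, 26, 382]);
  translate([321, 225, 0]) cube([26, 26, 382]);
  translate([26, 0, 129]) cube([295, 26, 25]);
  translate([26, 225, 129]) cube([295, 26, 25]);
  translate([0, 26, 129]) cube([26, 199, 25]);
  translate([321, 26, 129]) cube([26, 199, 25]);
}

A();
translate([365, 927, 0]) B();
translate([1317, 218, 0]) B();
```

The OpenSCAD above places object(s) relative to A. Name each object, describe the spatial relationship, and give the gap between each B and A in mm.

A is a table. B is a stool. Two stools sit around the table at the +y, +x sides. The gap between each stool and the table is 240 mm.

Each stool's nearest face is 240 mm from the table's bounding box.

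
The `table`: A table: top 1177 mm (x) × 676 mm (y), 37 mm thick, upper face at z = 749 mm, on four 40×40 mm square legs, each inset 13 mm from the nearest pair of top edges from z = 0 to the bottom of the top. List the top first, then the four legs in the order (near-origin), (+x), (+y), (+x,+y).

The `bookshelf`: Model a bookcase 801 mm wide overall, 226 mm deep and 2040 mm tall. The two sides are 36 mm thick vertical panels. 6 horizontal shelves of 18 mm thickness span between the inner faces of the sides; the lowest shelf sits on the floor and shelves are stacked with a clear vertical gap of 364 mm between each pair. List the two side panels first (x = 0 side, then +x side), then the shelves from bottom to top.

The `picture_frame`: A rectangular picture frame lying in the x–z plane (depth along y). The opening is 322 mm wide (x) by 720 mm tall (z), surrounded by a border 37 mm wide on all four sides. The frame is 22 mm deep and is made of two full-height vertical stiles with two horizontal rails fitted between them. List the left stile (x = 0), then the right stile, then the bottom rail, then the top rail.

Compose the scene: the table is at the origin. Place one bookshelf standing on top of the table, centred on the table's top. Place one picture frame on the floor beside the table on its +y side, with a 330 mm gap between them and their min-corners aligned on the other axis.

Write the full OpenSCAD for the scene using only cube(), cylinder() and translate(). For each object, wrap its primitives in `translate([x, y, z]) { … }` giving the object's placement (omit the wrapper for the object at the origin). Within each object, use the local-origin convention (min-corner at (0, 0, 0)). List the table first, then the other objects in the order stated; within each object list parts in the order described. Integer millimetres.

translate([0, 0, 712]) cube([1177, 676, 37]);
translate([13, 13, 0]) cube([40, 40, 712]);
translate([1124, 13, 0]) cube([40, 40, 712]);
translate([13, 623, 0]) cube([40, 40, 712]);
translate([1124, 623, 0]) cube([40, 40, 712]);
translate([188, 225, 749]) {
  cube([36, 226, 2040]);
  translate([765, 0, 0]) cube([36, 226, 2040]);
  translate([36, 0, 0]) cube([729, 226, 18]);
  translate([36, 0, 382]) cube([729, 226, 18]);
  translate([36, 0, 764]) cube([729, 226, 18]);
  translate([36, 0, 1146]) cube([729, 226, 18]);
  translate([36, 0, 1528]) cube([729, 226, 18]);
  translate([36, 0, 1910]) cube([729, 226, 18]);
}
translate([0, 1006, 0]) {
  cube([37, 22, 794]);
  translate([359, 0, 0]) cube([37, 22, 794]);
  translate([37, 0, 0]) cube([322, 22, 37]);
  translate([37, 0, 757]) cube([322, 22, 37]);
}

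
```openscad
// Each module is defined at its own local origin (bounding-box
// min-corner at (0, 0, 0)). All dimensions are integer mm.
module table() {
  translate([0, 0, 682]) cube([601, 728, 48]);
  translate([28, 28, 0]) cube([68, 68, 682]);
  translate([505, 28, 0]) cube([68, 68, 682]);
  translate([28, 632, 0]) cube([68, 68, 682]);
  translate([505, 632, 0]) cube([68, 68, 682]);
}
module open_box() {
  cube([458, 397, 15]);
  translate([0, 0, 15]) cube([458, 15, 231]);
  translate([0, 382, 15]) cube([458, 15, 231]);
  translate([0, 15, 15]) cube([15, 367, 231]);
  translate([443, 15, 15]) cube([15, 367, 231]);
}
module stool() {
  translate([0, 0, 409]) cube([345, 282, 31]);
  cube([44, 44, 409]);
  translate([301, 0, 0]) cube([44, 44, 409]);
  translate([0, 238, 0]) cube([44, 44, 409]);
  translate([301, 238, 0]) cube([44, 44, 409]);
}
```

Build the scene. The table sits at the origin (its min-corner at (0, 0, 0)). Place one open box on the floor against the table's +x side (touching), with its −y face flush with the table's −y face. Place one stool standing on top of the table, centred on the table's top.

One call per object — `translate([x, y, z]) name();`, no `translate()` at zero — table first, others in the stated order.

table();
translate([601, 0, 0]) open_box();
translate([128, 223, 730]) stool();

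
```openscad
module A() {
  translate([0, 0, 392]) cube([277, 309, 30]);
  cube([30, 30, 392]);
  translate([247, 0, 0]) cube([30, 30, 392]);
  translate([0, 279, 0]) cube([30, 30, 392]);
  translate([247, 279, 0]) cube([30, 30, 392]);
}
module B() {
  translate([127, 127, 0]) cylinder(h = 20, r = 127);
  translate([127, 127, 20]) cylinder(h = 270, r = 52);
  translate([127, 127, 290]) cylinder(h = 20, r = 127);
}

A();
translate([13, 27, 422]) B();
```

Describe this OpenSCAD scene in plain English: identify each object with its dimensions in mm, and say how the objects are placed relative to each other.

A is a four-legged stool. The seat is a 277×309×30 mm slab whose top surface is at z = 422 mm; four square legs, each 30×30 mm in cross-section, run from the floor (z = 0) to the underside of the seat, each flush with a corner of the seat.

B is a spool: two coaxial disc flanges of radius 127 mm and thickness 20 mm, joined by a core cylinder of radius 52 mm and height 270 mm. The lower flange rests on z = 0 and the three cylinders share a vertical axis.

The spool is on top of the stool.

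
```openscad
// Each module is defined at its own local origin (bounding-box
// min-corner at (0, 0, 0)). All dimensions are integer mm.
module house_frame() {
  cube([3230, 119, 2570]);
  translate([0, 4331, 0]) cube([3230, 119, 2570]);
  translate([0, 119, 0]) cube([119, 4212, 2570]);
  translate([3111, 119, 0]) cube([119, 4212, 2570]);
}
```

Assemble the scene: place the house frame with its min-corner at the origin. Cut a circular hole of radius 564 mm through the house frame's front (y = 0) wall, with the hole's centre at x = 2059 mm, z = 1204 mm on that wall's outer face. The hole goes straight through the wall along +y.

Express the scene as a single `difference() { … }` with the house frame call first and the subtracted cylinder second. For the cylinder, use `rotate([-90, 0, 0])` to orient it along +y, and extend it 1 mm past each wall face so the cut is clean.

difference() {
  house_frame();
  translate([2059, -1, 1204]) rotate([-90, 0, 0]) cylinder(h = 121, r = 564);
}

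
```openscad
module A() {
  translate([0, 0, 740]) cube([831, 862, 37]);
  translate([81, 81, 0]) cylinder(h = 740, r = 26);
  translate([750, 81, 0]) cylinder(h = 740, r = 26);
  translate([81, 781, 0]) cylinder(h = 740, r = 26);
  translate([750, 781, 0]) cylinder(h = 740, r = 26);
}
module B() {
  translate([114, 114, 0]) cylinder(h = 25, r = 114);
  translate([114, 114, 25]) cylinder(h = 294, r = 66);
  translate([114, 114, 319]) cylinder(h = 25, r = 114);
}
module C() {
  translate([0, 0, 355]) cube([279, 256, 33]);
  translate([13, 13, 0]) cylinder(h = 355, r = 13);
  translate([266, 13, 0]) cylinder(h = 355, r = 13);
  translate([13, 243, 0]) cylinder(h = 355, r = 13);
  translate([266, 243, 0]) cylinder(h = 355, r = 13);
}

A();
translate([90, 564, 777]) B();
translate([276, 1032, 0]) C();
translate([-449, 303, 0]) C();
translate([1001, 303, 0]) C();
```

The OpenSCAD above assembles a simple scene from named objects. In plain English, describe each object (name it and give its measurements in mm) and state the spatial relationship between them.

A is a rectangular dining table. The top is 831×862×37 mm with its upper surface at z = 777 mm. It stands on four round legs of 52 mm diameter, each leg's bounding box inset 55 mm from the nearest pair of top edges, running from the floor to the underside of the top.

B is a spool: two coaxial disc flanges of radius 114 mm and thickness 25 mm, joined by a core cylinder of radius 66 mm and height 294 mm. The lower flange rests on z = 0 and the three cylinders share a vertical axis.

C is a simple wooden stool: a rectangular seat 279 mm (x) by 256 mm (y), 33 mm thick, top face at z = 388 mm, on four round legs, each 26 mm in diameter. The legs rest on z = 0, each leg's axis is inset half a diameter from the nearest pair of seat edges (so the leg's bounding box is flush with the corner).

The spool is on top of the table. Three stools sit around the table at the +y, −x, +x sides.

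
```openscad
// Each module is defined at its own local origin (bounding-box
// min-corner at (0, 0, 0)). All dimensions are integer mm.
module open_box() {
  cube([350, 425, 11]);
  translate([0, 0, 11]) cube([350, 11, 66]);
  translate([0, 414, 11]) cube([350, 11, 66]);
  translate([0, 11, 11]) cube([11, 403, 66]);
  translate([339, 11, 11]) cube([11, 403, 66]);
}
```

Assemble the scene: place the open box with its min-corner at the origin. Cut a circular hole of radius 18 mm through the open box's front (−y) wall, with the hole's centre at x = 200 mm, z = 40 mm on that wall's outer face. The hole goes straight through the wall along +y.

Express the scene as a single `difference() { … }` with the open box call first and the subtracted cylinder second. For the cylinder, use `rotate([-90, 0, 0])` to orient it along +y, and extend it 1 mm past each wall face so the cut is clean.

difference() {
  open_box();
  translate([200, -1, 40]) rotate([-90, 0, 0]) cylinder(h = 13, r = 18);
}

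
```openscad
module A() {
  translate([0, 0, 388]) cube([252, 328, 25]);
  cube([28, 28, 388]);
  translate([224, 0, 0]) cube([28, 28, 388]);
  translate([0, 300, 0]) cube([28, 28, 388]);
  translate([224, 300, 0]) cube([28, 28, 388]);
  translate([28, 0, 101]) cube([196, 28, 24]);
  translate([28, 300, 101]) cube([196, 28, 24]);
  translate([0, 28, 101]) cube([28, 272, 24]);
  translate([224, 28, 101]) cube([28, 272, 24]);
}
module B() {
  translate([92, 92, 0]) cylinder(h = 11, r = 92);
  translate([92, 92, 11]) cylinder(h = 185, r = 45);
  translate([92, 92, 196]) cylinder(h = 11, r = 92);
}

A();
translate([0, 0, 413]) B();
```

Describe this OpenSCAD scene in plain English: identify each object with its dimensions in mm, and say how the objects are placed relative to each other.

A is a four-legged stool. The seat is 252×328 mm, 25 mm thick, top at z = 413 mm. It stands on four square legs, each 28×28 mm in cross-section, from z = 0 to the seat underside, each flush with a corner of the seat. Four stretchers, 28 mm wide and 24 mm tall, connect adjacent legs with their undersides at z = 101 mm, each running between the inner faces of the legs it joins and aligned with the legs' outer faces on the other axis.

B is a spool: two coaxial disc flanges of radius 92 mm and thickness 11 mm, joined by a core cylinder of radius 45 mm and height 185 mm. The lower flange rests on z = 0 and the three cylinders share a vertical axis.

The spool is on top of the stool.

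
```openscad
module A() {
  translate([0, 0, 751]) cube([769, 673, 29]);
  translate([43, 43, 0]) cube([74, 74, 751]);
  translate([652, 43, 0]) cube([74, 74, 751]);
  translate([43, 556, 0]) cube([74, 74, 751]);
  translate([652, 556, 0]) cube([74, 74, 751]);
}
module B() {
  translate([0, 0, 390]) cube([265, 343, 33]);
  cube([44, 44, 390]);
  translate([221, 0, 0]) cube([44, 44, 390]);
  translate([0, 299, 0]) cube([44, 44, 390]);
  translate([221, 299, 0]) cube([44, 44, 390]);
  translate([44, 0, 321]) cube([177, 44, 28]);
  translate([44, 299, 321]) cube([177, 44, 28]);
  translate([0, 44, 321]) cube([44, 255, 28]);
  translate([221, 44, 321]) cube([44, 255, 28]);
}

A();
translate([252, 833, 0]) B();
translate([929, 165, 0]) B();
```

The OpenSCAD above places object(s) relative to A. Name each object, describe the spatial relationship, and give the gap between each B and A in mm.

Each stool's nearest face is 160 mm from the table's bounding box.

A is a table. B is a stool. Two stools sit around the table at the +y, +x sides. The gap between each stool and the table is 160 mm.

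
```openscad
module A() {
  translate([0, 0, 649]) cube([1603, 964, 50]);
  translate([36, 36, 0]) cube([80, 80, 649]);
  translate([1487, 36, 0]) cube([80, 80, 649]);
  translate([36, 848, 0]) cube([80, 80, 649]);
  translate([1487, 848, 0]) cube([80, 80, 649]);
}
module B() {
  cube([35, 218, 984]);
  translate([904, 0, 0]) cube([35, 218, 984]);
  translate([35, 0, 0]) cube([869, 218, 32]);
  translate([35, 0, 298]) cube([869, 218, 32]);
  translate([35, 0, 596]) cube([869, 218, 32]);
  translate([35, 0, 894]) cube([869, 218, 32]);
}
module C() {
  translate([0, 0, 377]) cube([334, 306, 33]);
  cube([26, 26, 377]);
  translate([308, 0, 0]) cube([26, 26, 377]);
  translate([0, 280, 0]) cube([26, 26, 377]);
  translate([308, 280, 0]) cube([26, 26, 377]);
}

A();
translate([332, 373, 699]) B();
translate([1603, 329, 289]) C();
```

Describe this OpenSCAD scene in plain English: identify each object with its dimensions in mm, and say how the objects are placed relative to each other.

A is a rectangular dining table. The top is 1603×964×50 mm with its upper surface at z = 699 mm. It stands on four 80×80 mm square legs, each inset 36 mm from the nearest pair of top edges, running from the floor to the underside of the top.

B is an open bookshelf. Two side panels, each 35 mm thick, 218 mm deep and 984 mm tall, stand 939 mm apart (outside-to-outside). Between them sit 4 shelves, each 32 mm thick and 218 mm deep, spanning the full gap between the sides. The bottom shelf rests on the floor (its underside at z = 0) and the clear gap between one shelf's top and the next shelf's underside is 266 mm.

C is a four-legged stool. The seat is a 334×306×33 mm slab whose top surface is at z = 410 mm; four square legs, each 26×26 mm in cross-section, run from the floor (z = 0) to the underside of the seat, each flush with a corner of the seat.

The bookshelf is on top of the table, centred. The stool is beside the table with their tops flush at z = 699.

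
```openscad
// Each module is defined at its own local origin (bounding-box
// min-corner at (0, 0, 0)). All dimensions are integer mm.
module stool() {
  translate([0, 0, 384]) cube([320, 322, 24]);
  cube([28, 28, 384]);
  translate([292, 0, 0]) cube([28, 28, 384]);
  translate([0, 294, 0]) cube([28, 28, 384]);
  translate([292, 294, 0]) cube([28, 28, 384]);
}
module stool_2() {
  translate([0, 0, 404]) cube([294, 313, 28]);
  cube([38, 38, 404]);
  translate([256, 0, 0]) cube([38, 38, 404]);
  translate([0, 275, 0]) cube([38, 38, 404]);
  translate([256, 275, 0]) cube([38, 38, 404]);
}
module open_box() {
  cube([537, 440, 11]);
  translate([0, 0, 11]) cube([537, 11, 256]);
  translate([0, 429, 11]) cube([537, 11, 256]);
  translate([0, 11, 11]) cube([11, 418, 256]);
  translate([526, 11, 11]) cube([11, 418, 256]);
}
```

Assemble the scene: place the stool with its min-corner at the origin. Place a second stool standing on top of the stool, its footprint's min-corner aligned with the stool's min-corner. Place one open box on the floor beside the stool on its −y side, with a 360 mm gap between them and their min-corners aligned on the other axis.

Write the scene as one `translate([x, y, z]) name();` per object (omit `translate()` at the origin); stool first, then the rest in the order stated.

stool();
translate([0, 0, 408]) stool_2();
translate([0, -800, 0]) open_box();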